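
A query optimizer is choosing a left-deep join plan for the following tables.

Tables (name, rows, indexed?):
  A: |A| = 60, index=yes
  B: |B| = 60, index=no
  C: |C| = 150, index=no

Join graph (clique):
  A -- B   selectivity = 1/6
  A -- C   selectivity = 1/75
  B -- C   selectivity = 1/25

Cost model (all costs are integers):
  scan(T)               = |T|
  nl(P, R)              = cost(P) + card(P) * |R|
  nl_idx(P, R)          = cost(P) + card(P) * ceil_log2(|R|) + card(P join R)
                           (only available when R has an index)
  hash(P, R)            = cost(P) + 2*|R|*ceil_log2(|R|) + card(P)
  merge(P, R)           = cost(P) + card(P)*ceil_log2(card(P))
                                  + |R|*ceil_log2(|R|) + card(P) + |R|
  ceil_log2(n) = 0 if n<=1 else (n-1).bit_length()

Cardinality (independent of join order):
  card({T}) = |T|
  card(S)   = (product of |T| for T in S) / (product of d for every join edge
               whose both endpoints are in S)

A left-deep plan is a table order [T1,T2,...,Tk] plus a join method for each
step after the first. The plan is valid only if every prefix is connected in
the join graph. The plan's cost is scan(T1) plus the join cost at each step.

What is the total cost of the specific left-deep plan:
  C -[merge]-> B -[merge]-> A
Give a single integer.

5940

step 1: scan C: cost=150, card=150
step 2: join B via merge
    card(P join B) = 150*60/(25) = 360
    cost = 150 + 150*8 + 60*6 + 150 + 60 = 1920
step 3: join A via merge
    card(P join A) = 360*60/(6*75) = 48
    cost = 1920 + 360*9 + 60*6 + 360 + 60 = 5940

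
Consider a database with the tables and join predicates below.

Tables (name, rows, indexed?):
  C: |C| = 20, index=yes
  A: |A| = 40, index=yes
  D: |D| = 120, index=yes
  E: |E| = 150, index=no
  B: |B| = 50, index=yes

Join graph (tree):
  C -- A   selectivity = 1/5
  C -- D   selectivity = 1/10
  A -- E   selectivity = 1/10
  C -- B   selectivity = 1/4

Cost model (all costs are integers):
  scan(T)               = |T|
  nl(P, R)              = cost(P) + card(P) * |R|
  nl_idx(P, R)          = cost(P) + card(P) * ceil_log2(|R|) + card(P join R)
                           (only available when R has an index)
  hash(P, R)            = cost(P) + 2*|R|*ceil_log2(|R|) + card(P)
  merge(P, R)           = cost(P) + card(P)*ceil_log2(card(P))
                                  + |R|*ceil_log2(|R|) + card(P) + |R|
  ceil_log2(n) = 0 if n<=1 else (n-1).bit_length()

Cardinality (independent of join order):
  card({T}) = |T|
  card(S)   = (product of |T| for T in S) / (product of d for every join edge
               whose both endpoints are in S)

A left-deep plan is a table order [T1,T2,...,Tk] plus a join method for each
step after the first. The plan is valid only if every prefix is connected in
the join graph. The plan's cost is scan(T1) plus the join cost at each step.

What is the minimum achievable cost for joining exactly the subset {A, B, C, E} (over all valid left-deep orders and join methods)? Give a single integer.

4580

Selinger DP over subsets of {A,B,C,E}:
  {C}: scan cost=20, card=20
  {A}: scan cost=40, card=40
  {E}: scan cost=150, card=150
  {B}: scan cost=50, card=50
  {AC}: card=160; try (C,hash)→280, (A,nl_idx)→300, (C,nl_idx)→400, (A,merge)→420, (C,merge)→440, (A,hash)→520 …(+2); best=280 via (C,hash)
  {BC}: card=250; try (C,hash)→300, (B,nl_idx)→390, (B,merge)→490, (C,merge)→520, (C,nl_idx)→550, (B,hash)→640 …(+2); best=300 via (C,hash)
  {AE}: card=600; try (A,hash)→780, (A,nl_idx)→1650, (E,merge)→1670, (A,merge)→1780, (E,hash)→2480, (E,nl)→6040 …(+1); best=780 via (A,hash)
  {ACE}: card=2400; try (C,hash)→1580, (E,hash)→2840, (E,merge)→3070, (C,nl_idx)→6180, (C,merge)→7500, (C,nl)→12780 …(+1); best=1580 via (C,hash)
  {ABC}: card=2000; try (A,hash)→1030, (B,hash)→1040, (B,merge)→2070, (A,merge)→2830, (B,nl_idx)→3240, (A,nl_idx)→3800 …(+2); best=1030 via (A,hash)
  {ABCE}: card=30000; try (B,hash)→4580, (E,hash)→5430, (E,merge)→26380, (B,merge)→33130, (B,nl_idx)→45980, (B,nl)→121580 …(+1); best=4580 via (B,hash)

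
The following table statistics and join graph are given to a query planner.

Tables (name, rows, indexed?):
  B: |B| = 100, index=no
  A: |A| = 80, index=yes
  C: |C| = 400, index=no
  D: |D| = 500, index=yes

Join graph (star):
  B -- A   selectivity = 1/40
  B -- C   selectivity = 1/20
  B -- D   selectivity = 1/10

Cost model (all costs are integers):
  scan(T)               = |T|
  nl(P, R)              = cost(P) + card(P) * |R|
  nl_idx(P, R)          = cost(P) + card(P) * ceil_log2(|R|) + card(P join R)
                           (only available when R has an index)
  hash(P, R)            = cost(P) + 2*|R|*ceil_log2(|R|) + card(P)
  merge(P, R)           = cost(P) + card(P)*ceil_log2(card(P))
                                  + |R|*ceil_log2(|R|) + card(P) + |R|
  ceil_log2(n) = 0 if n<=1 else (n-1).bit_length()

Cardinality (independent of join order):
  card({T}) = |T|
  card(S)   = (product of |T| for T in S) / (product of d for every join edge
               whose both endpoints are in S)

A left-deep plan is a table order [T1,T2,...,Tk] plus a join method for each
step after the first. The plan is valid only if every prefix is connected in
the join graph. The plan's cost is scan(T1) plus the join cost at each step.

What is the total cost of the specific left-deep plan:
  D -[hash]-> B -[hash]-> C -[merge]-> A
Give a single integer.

step 1: scan D: cost=500, card=500
step 2: join B via hash
    card(P join B) = 500*100/(10) = 5000
    cost = 500 + 2*100*7 + 500 = 2400
step 3: join C via hash
    card(P join C) = 5000*400/(20) = 100000
    cost = 2400 + 2*400*9 + 5000 = 14600
step 4: join A via merge
    card(P join A) = 100000*80/(40) = 200000
    cost = 14600 + 100000*17 + 80*7 + 100000 + 80 = 1815240

1815240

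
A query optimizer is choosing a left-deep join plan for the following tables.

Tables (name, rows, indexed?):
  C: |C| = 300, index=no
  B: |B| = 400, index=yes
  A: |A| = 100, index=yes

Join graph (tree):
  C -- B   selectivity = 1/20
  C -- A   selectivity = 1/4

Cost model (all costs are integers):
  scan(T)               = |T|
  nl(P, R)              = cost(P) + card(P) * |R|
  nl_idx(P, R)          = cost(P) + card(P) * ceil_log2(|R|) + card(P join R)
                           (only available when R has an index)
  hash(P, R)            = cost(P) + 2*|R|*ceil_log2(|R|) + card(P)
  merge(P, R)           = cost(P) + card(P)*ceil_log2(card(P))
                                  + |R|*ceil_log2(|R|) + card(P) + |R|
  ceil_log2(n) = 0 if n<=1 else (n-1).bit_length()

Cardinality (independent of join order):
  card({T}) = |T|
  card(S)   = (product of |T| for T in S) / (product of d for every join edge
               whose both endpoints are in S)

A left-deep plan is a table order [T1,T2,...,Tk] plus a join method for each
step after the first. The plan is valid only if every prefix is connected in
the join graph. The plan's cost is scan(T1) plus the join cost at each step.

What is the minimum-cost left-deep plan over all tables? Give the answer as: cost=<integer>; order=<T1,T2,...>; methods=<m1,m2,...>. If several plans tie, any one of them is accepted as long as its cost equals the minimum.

cost=13600; order=B,C,A; methods=hash,hash

Selinger DP (subsets sized 1..n):
  {C}: scan cost=300, card=300
  {B}: scan cost=400, card=400
  {A}: scan cost=100, card=100
  {BC}: card=6000; try (C,hash)→6200, (B,merge)→7300, (C,merge)→7400, (B,hash)→7800, (B,nl_idx)→9000, (B,nl)→120300 …(+1); best=6200 via (C,hash)
  {AC}: card=7500; try (A,hash)→2000, (C,merge)→3900, (A,merge)→4100, (C,hash)→5600, (A,nl_idx)→9900, (C,nl)→30100 …(+1); best=2000 via (A,hash)
  {ABC}: card=150000; try (A,hash)→13600, (B,hash)→16700, (A,merge)→91000, (B,merge)→111000, (A,nl_idx)→198200, (B,nl_idx)→219500 …(+2); best=13600 via (A,hash)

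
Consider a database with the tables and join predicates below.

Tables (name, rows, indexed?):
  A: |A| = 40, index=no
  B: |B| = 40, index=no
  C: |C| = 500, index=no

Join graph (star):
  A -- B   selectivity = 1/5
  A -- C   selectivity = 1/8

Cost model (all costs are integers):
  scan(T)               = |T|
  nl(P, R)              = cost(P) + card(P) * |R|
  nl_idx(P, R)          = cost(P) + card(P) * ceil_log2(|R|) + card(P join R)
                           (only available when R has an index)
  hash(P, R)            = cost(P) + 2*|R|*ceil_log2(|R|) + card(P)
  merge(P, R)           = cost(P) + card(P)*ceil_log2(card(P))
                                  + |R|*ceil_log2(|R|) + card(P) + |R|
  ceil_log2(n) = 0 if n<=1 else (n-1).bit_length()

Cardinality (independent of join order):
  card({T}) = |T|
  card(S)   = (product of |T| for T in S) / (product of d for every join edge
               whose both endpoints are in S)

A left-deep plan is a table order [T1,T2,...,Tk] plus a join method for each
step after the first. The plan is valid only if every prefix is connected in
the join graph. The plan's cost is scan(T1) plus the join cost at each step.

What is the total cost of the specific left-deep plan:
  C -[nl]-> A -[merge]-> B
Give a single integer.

53280

step 1: scan C: cost=500, card=500
step 2: join A via nl
    card(P join A) = 500*40/(8) = 2500
    cost = 500 + 500*40 = 20500
step 3: join B via merge
    card(P join B) = 2500*40/(5) = 20000
    cost = 20500 + 2500*12 + 40*6 + 2500 + 40 = 53280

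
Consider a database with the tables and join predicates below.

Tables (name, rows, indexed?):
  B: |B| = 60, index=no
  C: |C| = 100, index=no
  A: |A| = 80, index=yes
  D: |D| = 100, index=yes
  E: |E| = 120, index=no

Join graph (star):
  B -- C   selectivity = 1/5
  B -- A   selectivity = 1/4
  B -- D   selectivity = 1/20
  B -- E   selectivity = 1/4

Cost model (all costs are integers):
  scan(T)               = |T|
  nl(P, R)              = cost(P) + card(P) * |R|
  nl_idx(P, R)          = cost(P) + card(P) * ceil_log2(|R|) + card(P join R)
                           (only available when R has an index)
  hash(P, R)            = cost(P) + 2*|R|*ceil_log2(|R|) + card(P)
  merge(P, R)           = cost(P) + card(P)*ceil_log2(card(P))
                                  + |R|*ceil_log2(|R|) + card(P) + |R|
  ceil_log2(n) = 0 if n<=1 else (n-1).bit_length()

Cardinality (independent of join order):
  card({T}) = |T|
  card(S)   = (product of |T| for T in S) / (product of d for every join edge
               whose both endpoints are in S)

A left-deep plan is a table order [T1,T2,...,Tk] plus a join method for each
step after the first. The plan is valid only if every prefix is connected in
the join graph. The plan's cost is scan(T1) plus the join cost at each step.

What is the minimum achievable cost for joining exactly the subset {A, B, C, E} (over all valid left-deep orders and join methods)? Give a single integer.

Selinger DP over subsets of {A,B,C,E}:
  {B}: scan cost=60, card=60
  {C}: scan cost=100, card=100
  {A}: scan cost=80, card=80
  {E}: scan cost=120, card=120
  {BC}: card=1200; try (B,hash)→920, (C,merge)→1280, (B,merge)→1320, (C,hash)→1520, (C,nl)→6060, (B,nl)→6100; best=920 via (B,hash)
  {AB}: card=1200; try (B,hash)→880, (A,merge)→1120, (B,merge)→1140, (A,hash)→1240, (A,nl_idx)→1680, (A,nl)→4860 …(+1); best=880 via (B,hash)
  {BE}: card=1800; try (B,hash)→960, (E,merge)→1440, (B,merge)→1500, (E,hash)→1800, (E,nl)→7260, (B,nl)→7320; best=960 via (B,hash)
  {ABC}: card=24000; try (A,hash)→3240, (C,hash)→3480, (A,merge)→15960, (C,merge)→16080, (A,nl_idx)→33320, (A,nl)→96920 …(+1); best=3240 via (A,hash)
  {BCE}: card=36000; try (E,hash)→3800, (C,hash)→4160, (E,merge)→16280, (C,merge)→23360, (E,nl)→144920, (C,nl)→180960; best=3800 via (E,hash)
  {ABE}: card=36000; try (E,hash)→3760, (A,hash)→3880, (E,merge)→16240, (A,merge)→23200, (A,nl_idx)→49560, (E,nl)→144880 …(+1); best=3760 via (E,hash)
  {ABCE}: card=720000; try (E,hash)→28920, (A,hash)→40920, (C,hash)→41160, (E,merge)→388200, (A,merge)→616440, (C,merge)→616560 …(+4); best=28920 via (E,hash)

28920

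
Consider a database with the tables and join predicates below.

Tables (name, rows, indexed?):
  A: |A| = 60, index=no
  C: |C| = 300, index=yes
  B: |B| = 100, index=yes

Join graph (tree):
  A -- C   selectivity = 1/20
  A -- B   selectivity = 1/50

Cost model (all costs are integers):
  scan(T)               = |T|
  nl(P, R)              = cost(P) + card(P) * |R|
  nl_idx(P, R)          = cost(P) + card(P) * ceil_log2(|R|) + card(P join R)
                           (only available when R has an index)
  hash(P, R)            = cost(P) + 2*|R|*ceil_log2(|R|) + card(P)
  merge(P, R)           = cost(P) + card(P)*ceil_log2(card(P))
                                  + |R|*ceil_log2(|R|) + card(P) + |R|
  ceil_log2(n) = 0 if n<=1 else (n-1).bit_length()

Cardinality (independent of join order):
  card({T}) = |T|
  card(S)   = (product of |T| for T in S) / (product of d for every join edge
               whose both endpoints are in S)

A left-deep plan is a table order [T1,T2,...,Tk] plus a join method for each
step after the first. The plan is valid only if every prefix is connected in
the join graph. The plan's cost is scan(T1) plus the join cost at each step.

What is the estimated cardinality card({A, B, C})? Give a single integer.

1800

Tables in S: A(60), B(100), C(300)
Edges inside S: A-C(d=20), A-B(d=50)
numerator = 60 * 100 * 300 = 1800000
denominator = 20 * 50 = 1000
card(S) = 1800000 / 1000 = 1800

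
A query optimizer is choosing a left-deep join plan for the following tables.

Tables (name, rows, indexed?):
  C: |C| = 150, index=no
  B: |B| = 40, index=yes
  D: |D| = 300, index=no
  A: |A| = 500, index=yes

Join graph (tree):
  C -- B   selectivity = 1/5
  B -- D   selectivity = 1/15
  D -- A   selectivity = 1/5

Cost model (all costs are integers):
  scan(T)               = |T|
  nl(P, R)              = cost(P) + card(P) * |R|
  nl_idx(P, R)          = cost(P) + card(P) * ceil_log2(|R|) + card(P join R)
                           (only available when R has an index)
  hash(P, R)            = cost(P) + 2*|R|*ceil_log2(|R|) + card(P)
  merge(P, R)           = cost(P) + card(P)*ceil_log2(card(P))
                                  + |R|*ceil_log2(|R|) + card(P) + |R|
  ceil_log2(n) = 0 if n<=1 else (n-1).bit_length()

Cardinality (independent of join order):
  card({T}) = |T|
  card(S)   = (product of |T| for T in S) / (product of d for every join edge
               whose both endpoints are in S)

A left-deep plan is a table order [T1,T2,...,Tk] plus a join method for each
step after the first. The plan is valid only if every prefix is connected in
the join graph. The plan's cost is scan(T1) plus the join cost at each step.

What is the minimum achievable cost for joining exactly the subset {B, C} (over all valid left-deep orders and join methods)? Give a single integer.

780

Selinger DP over subsets of {B,C}:
  {C}: scan cost=150, card=150
  {B}: scan cost=40, card=40
  {BC}: card=1200; try (B,hash)→780, (C,merge)→1670, (B,merge)→1780, (B,nl_idx)→2250, (C,hash)→2480, (C,nl)→6040 …(+1); best=780 via (B,hash)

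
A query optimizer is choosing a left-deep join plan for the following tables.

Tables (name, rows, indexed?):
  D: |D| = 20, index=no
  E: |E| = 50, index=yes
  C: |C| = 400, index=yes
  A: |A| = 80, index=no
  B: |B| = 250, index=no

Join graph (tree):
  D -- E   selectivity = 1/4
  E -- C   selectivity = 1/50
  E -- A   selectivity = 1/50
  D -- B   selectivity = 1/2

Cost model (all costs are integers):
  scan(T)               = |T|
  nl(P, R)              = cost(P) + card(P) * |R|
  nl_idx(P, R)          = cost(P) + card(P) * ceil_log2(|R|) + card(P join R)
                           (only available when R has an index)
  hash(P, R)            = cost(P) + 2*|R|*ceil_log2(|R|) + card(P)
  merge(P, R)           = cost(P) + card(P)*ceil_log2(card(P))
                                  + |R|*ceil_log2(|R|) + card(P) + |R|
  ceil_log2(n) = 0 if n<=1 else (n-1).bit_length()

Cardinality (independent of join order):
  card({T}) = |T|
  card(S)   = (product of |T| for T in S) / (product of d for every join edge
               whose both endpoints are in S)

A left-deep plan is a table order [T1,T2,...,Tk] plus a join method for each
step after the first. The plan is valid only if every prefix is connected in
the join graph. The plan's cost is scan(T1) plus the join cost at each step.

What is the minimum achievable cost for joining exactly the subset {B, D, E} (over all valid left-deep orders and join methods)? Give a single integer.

Selinger DP over subsets of {B,D,E}:
  {D}: scan cost=20, card=20
  {E}: scan cost=50, card=50
  {B}: scan cost=250, card=250
  {DE}: card=250; try (D,hash)→300, (E,nl_idx)→390, (E,merge)→490, (D,merge)→520, (E,hash)→640, (E,nl)→1020 …(+1); best=300 via (D,hash)
  {BD}: card=2500; try (D,hash)→700, (B,merge)→2390, (D,merge)→2620, (B,hash)→4040, (B,nl)→5020, (D,nl)→5250; best=700 via (D,hash)
  {BDE}: card=31250; try (E,hash)→3800, (B,hash)→4550, (B,merge)→4800, (E,merge)→33550, (E,nl_idx)→46950, (B,nl)→62800 …(+1); best=3800 via (E,hash)

3800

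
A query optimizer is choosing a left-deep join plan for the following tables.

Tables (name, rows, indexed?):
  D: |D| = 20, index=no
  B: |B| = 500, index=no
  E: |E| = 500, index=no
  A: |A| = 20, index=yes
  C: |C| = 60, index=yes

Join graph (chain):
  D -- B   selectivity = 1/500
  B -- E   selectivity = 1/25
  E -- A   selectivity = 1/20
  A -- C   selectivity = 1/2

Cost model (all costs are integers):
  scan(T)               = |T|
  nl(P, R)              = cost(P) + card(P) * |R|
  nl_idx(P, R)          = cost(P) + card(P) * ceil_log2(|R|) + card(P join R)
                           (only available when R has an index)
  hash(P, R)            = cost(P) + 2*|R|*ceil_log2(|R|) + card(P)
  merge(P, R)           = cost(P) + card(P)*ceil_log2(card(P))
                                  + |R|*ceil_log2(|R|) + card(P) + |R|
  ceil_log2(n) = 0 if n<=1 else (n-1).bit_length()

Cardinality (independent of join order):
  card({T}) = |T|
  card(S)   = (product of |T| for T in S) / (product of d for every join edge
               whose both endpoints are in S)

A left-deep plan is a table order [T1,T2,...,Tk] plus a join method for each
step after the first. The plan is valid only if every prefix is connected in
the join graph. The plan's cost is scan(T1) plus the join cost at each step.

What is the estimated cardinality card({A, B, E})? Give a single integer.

10000

Tables in S: A(20), B(500), E(500)
Edges inside S: B-E(d=25), E-A(d=20)
numerator = 20 * 500 * 500 = 5000000
denominator = 25 * 20 = 500
card(S) = 5000000 / 500 = 10000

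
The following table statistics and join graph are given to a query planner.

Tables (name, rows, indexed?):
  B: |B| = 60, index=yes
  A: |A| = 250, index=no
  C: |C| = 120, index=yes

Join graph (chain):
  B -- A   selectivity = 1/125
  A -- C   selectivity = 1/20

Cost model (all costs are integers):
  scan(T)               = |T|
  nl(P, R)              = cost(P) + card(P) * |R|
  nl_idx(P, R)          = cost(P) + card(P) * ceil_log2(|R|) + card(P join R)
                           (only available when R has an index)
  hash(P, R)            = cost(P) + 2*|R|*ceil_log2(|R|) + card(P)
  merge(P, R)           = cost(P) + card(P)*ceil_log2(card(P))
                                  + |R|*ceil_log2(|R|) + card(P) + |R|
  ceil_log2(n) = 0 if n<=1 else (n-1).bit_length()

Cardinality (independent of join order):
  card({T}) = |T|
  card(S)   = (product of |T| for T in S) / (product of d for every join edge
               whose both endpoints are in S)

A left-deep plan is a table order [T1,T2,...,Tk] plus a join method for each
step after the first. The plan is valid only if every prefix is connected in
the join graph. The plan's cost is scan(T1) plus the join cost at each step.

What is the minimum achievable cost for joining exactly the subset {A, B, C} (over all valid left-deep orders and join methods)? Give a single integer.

2780

Selinger DP over subsets of {A,B,C}:
  {B}: scan cost=60, card=60
  {A}: scan cost=250, card=250
  {C}: scan cost=120, card=120
  {AB}: card=120; try (B,hash)→1220, (B,nl_idx)→1870, (A,merge)→2730, (B,merge)→2920, (A,hash)→4120, (A,nl)→15060 …(+1); best=1220 via (B,hash)
  {AC}: card=1500; try (C,hash)→2180, (A,merge)→3330, (C,merge)→3460, (C,nl_idx)→3500, (A,hash)→4240, (A,nl)→30120 …(+1); best=2180 via (C,hash)
  {ABC}: card=720; try (C,nl_idx)→2780, (C,hash)→3020, (C,merge)→3140, (B,hash)→4400, (B,nl_idx)→11900, (C,nl)→15620 …(+2); best=2780 via (C,nl_idx)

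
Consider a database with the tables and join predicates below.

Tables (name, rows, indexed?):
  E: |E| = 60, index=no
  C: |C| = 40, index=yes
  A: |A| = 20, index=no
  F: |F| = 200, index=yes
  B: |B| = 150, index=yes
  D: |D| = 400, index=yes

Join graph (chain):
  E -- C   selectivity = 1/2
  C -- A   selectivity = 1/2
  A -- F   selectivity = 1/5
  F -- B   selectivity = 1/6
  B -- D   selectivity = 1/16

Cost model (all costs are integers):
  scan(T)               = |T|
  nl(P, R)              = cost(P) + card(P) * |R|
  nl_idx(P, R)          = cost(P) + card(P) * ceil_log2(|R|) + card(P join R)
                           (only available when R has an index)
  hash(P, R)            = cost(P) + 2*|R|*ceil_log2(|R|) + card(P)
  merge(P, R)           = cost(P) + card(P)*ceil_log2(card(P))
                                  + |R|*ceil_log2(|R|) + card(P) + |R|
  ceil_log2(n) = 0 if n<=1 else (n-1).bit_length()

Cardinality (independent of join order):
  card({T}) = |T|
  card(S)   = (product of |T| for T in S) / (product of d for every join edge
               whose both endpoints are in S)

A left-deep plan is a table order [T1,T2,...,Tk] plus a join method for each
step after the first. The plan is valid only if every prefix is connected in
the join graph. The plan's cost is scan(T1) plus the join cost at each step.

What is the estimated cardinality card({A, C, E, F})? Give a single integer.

480000

Tables in S: A(20), C(40), E(60), F(200)
Edges inside S: E-C(d=2), C-A(d=2), A-F(d=5)
numerator = 20 * 40 * 60 * 200 = 9600000
denominator = 2 * 2 * 5 = 20
card(S) = 9600000 / 20 = 480000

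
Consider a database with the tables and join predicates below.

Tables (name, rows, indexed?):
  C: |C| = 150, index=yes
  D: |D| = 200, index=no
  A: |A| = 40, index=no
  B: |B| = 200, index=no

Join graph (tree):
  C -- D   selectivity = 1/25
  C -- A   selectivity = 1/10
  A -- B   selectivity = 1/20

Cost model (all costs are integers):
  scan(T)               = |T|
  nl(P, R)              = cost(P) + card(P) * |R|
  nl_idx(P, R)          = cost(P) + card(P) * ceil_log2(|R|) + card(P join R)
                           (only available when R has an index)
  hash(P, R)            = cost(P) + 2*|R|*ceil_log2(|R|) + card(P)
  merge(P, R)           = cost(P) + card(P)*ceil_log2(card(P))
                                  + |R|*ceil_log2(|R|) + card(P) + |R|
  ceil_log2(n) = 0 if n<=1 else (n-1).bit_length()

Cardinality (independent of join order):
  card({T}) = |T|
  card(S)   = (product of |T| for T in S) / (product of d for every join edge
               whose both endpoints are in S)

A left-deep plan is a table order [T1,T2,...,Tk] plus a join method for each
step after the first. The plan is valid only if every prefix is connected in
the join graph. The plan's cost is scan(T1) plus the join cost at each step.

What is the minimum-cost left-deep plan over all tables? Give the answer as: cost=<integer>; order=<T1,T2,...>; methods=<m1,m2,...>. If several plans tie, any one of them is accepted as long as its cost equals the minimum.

Selinger DP (subsets sized 1..n):
  {C}: scan cost=150, card=150
  {D}: scan cost=200, card=200
  {A}: scan cost=40, card=40
  {B}: scan cost=200, card=200
  {CD}: card=1200; try (C,hash)→2800, (C,nl_idx)→3000, (D,merge)→3300, (C,merge)→3350, (D,hash)→3500, (D,nl)→30150 …(+1); best=2800 via (C,hash)
  {AC}: card=600; try (A,hash)→780, (C,nl_idx)→960, (C,merge)→1670, (A,merge)→1780, (C,hash)→2480, (C,nl)→6040 …(+1); best=780 via (A,hash)
  {AB}: card=400; try (A,hash)→880, (B,merge)→2120, (A,merge)→2280, (B,hash)→3280, (B,nl)→8040, (A,nl)→8200; best=880 via (A,hash)
  {ACD}: card=4800; try (A,hash)→4480, (D,hash)→4580, (D,merge)→9180, (A,merge)→17480, (A,nl)→50800, (D,nl)→120780; best=4480 via (A,hash)
  {ABC}: card=6000; try (C,hash)→3680, (B,hash)→4580, (C,merge)→6230, (B,merge)→9180, (C,nl_idx)→10080, (C,nl)→60880 …(+1); best=3680 via (C,hash)
  {ABCD}: card=48000; try (B,hash)→12480, (D,hash)→12880, (B,merge)→73480, (D,merge)→89480, (B,nl)→964480, (D,nl)→1203680; best=12480 via (B,hash)

cost=12480; order=D,C,A,B; methods=hash,hash,hash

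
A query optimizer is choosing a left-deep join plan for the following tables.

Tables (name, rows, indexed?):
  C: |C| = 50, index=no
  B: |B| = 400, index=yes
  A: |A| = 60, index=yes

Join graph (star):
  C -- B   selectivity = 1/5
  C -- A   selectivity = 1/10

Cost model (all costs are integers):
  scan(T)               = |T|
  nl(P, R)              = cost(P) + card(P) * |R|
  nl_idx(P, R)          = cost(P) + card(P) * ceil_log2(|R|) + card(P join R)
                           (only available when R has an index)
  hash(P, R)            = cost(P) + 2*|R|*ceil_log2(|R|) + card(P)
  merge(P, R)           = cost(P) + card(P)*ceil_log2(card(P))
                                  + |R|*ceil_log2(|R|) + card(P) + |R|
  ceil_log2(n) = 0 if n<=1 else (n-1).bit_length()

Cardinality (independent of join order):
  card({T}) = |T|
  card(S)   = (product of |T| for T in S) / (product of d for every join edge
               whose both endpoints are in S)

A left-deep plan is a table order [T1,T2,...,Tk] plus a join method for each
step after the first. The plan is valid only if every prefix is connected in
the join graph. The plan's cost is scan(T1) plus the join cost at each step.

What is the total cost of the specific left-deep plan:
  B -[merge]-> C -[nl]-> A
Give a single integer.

244750

step 1: scan B: cost=400, card=400
step 2: join C via merge
    card(P join C) = 400*50/(5) = 4000
    cost = 400 + 400*9 + 50*6 + 400 + 50 = 4750
step 3: join A via nl
    card(P join A) = 4000*60/(10) = 24000
    cost = 4750 + 4000*60 = 244750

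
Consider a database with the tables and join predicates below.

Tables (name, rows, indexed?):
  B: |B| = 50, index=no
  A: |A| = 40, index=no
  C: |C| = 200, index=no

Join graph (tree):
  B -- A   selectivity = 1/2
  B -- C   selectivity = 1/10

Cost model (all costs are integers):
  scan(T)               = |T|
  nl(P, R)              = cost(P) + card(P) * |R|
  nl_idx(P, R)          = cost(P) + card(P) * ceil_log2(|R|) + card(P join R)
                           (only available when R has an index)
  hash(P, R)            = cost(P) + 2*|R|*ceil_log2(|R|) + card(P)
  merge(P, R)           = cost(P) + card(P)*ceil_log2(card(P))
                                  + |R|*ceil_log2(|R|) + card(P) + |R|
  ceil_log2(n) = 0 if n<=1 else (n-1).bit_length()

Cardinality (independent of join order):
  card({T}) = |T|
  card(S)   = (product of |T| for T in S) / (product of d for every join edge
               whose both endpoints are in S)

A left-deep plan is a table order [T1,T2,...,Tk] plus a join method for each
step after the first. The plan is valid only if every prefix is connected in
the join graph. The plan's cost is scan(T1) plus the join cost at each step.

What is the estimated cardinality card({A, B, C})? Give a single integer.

Tables in S: A(40), B(50), C(200)
Edges inside S: B-A(d=2), B-C(d=10)
numerator = 40 * 50 * 200 = 400000
denominator = 2 * 10 = 20
card(S) = 400000 / 20 = 20000

20000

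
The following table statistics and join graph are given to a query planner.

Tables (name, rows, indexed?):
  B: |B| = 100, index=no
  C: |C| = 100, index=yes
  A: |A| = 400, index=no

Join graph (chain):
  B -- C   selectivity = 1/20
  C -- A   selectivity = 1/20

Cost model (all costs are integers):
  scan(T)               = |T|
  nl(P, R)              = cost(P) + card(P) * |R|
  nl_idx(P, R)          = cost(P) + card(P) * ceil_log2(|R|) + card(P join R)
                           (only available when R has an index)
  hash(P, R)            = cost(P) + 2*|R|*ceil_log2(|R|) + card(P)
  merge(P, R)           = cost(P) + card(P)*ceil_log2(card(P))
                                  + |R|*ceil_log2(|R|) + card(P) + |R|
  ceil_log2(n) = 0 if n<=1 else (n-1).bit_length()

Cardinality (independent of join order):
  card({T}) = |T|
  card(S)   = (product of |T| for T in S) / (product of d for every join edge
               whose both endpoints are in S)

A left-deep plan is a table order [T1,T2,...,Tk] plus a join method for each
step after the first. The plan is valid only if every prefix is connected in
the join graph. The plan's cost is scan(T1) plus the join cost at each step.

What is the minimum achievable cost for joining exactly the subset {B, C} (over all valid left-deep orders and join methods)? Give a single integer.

Selinger DP over subsets of {B,C}:
  {B}: scan cost=100, card=100
  {C}: scan cost=100, card=100
  {BC}: card=500; try (C,nl_idx)→1300, (C,hash)→1600, (B,hash)→1600, (C,merge)→1700, (B,merge)→1700, (C,nl)→10100 …(+1); best=1300 via (C,nl_idx)

1300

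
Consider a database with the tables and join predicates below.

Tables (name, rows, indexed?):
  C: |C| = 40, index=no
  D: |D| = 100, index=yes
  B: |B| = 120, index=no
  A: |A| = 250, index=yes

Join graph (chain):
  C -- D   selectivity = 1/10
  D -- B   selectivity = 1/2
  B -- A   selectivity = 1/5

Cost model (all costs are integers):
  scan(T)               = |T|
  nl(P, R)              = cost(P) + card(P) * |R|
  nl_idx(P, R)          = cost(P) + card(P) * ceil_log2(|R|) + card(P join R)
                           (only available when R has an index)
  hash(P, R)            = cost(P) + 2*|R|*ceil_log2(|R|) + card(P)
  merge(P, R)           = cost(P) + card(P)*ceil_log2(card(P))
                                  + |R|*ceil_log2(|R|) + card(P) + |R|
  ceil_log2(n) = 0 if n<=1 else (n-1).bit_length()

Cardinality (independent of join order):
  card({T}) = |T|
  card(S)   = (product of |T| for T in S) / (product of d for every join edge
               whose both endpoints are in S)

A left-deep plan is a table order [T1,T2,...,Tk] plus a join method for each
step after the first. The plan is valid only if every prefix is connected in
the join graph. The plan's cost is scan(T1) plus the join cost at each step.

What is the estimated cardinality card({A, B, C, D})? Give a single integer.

1200000

Tables in S: A(250), B(120), C(40), D(100)
Edges inside S: C-D(d=10), D-B(d=2), B-A(d=5)
numerator = 250 * 120 * 40 * 100 = 120000000
denominator = 10 * 2 * 5 = 100
card(S) = 120000000 / 100 = 1200000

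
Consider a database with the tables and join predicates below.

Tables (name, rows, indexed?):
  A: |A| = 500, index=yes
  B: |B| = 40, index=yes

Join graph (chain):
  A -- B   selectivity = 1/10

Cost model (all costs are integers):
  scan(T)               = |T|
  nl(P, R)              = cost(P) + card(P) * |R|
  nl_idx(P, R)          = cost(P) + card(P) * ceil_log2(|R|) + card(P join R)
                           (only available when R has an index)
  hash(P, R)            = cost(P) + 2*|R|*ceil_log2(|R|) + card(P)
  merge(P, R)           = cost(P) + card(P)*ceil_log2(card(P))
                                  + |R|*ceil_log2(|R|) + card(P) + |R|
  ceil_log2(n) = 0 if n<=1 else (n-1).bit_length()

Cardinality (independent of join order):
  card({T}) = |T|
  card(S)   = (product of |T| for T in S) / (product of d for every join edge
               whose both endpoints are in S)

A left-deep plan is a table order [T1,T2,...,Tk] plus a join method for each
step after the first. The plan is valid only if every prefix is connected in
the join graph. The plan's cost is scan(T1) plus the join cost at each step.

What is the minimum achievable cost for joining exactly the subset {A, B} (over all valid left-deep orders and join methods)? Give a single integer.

Selinger DP over subsets of {A,B}:
  {A}: scan cost=500, card=500
  {B}: scan cost=40, card=40
  {AB}: card=2000; try (B,hash)→1480, (A,nl_idx)→2400, (A,merge)→5320, (B,nl_idx)→5500, (B,merge)→5780, (A,hash)→9080 …(+2); best=1480 via (B,hash)

1480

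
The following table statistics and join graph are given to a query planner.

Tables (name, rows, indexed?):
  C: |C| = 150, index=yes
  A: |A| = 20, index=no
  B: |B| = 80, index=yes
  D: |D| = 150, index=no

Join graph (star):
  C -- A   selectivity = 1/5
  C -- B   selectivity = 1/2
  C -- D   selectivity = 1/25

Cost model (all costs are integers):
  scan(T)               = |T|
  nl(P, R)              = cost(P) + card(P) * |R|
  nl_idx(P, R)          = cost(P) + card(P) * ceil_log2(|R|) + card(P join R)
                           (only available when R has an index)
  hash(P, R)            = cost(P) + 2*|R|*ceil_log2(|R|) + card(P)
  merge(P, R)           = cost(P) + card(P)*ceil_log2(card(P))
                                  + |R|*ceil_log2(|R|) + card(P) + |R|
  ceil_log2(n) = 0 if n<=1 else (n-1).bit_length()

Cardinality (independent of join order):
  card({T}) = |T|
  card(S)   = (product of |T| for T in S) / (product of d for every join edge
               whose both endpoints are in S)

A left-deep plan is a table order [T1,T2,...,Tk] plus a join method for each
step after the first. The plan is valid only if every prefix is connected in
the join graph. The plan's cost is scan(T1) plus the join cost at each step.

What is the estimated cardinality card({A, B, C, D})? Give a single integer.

Tables in S: A(20), B(80), C(150), D(150)
Edges inside S: C-A(d=5), C-B(d=2), C-D(d=25)
numerator = 20 * 80 * 150 * 150 = 36000000
denominator = 5 * 2 * 25 = 250
card(S) = 36000000 / 250 = 144000

144000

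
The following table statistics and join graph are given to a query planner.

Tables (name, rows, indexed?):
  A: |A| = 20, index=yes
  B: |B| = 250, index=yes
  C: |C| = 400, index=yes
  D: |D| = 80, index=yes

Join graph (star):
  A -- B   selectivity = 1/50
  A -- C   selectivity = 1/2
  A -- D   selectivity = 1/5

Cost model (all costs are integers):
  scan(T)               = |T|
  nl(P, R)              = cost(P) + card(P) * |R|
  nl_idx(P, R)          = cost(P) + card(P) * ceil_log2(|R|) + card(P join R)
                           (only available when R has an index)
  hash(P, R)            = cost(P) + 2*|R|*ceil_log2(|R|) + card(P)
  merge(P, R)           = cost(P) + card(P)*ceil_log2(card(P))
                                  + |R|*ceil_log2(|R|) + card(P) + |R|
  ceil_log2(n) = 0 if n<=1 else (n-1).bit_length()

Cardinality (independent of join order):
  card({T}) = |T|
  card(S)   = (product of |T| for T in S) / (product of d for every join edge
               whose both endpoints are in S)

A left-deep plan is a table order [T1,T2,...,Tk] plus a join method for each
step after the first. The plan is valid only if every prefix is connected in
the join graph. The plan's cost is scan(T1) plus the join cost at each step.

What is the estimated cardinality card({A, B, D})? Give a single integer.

Tables in S: A(20), B(250), D(80)
Edges inside S: A-B(d=50), A-D(d=5)
numerator = 20 * 250 * 80 = 400000
denominator = 50 * 5 = 250
card(S) = 400000 / 250 = 1600

1600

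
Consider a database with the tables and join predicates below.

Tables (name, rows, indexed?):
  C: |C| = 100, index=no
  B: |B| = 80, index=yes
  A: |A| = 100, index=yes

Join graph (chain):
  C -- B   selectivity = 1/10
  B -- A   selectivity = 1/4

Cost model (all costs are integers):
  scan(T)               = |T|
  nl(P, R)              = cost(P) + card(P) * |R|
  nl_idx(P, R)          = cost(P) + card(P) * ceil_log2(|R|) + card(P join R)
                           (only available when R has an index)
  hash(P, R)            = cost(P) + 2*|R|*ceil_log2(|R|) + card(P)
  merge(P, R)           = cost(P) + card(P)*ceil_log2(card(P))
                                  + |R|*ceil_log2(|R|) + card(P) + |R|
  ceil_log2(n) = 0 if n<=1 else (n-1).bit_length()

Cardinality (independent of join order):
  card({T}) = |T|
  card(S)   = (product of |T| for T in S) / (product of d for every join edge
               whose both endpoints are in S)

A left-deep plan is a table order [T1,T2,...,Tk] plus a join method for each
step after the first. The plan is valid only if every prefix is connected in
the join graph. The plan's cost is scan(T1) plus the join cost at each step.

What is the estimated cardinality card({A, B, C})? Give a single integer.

Tables in S: A(100), B(80), C(100)
Edges inside S: C-B(d=10), B-A(d=4)
numerator = 100 * 80 * 100 = 800000
denominator = 10 * 4 = 40
card(S) = 800000 / 40 = 20000

20000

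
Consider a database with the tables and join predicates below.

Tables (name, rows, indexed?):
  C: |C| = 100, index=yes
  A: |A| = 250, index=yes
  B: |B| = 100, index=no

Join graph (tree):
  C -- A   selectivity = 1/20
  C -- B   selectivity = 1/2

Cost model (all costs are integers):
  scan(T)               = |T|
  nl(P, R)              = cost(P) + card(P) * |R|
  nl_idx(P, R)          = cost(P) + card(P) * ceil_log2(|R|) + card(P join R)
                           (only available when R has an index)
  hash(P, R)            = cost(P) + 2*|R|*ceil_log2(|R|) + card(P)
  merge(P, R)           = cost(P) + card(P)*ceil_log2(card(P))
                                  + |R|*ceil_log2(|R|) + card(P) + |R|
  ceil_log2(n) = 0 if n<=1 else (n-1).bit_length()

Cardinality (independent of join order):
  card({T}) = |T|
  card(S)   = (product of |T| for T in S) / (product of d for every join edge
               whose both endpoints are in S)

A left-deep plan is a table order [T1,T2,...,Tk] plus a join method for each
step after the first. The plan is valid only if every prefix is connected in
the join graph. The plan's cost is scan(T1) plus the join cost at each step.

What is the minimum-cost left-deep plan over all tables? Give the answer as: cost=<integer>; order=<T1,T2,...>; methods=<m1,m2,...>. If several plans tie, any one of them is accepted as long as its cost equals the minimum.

Selinger DP (subsets sized 1..n):
  {C}: scan cost=100, card=100
  {A}: scan cost=250, card=250
  {B}: scan cost=100, card=100
  {AC}: card=1250; try (C,hash)→1900, (A,nl_idx)→2150, (A,merge)→3150, (C,nl_idx)→3250, (C,merge)→3300, (A,hash)→4200 …(+2); best=1900 via (C,hash)
  {BC}: card=5000; try (C,hash)→1600, (B,hash)→1600, (C,merge)→1700, (B,merge)→1700, (C,nl_idx)→5800, (C,nl)→10100 …(+1); best=1600 via (C,hash)
  {ABC}: card=62500; try (B,hash)→4550, (A,hash)→10600, (B,merge)→17700, (A,merge)→73850, (A,nl_idx)→104100, (B,nl)→126900 …(+1); best=4550 via (B,hash)

cost=4550; order=A,C,B; methods=hash,hash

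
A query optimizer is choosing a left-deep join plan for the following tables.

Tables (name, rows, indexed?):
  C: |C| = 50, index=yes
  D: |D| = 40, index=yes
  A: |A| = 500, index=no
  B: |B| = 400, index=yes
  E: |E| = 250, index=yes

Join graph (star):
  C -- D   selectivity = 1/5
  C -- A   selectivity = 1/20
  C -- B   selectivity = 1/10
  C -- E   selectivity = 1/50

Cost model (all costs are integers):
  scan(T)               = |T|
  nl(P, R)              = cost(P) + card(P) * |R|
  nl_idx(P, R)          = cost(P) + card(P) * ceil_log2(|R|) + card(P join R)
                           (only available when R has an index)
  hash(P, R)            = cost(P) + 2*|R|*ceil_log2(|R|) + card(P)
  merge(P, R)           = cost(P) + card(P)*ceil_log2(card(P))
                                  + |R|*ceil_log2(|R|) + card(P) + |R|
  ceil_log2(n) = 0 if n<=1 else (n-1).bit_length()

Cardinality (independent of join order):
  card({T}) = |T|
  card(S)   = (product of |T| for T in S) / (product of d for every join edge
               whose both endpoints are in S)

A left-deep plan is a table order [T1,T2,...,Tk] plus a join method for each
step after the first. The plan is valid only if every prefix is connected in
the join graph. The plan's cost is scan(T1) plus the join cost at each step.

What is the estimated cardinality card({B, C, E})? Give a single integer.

10000

Tables in S: B(400), C(50), E(250)
Edges inside S: C-B(d=10), C-E(d=50)
numerator = 400 * 50 * 250 = 5000000
denominator = 10 * 50 = 500
card(S) = 5000000 / 500 = 10000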